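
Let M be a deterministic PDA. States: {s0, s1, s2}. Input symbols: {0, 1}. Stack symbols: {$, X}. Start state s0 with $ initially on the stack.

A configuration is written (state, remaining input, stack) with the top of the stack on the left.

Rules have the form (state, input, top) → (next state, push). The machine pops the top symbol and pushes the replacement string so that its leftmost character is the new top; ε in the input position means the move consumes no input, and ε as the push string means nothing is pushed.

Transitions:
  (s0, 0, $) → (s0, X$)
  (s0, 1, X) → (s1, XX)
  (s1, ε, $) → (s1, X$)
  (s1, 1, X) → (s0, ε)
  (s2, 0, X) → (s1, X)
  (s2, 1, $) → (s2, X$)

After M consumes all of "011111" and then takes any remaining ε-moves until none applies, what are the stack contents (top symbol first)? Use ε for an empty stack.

(s0, 011111, $) ⊢ (s0, 11111, X$) ⊢ (s1, 1111, XX$) ⊢ (s0, 111, X$) ⊢ (s1, 11, XX$) ⊢ (s0, 1, X$) ⊢ (s1, ε, XX$)
All input consumed in state s1 with stack XX$.

XX$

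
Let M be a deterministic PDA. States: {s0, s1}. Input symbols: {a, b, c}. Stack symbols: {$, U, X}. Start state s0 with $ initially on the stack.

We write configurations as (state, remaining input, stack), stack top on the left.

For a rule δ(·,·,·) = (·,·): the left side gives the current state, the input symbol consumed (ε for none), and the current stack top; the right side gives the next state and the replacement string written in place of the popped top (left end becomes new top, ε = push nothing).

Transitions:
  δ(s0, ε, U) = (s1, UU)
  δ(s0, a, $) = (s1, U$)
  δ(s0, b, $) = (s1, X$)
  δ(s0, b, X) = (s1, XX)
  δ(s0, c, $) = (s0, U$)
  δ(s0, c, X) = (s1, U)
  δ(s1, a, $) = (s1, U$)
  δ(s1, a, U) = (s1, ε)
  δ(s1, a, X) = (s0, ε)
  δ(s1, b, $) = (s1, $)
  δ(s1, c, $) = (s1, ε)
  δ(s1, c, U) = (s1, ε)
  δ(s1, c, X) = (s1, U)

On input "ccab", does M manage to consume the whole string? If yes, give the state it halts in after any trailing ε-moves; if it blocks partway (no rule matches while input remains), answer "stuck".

(s0, ccab, $)
  read c, top $: go to s0, push U$ → (s0, cab, U$)
  ε-move, top U: go to s1, push UU → (s1, cab, UU$)
  read c, top U: go to s1, push ε → (s1, ab, U$)
  read a, top U: go to s1, push ε → (s1, b, $)
  read b, top $: go to s1, push $ → (s1, ε, $)
All input consumed; M is in state s1.

s1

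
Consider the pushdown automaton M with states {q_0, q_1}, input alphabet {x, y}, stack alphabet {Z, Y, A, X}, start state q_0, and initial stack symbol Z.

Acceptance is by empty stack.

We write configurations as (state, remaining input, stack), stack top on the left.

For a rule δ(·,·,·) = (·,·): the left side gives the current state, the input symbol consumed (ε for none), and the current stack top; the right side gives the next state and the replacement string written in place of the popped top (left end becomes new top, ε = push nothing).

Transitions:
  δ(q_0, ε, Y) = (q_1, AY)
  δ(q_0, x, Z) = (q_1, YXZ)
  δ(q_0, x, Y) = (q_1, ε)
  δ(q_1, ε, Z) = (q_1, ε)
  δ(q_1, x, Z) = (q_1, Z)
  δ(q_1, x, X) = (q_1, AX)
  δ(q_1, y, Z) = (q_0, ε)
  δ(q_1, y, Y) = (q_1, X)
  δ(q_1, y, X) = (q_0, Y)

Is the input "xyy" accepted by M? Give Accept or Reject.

Reject

No computation consumes all input and empties the stack.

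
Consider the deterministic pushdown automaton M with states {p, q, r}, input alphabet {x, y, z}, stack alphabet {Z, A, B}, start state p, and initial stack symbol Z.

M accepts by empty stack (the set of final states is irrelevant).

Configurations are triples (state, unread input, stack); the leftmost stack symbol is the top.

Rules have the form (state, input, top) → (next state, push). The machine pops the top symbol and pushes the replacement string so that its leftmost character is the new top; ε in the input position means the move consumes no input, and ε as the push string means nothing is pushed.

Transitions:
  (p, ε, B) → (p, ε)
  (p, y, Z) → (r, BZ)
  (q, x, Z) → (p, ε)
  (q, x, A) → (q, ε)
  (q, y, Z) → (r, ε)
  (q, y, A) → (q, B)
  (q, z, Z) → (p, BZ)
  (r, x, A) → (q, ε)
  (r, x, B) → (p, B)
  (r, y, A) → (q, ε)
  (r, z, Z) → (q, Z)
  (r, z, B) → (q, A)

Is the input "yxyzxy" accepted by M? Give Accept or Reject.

Accept

(p, yxyzxy, Z) ⊢ (r, xyzxy, BZ) ⊢ (p, yzxy, BZ) ⊢ (p, yzxy, Z) ⊢ (r, zxy, BZ) ⊢ (q, xy, AZ) ⊢ (q, y, Z) ⊢ (r, ε, ε)
All input consumed and the stack is empty.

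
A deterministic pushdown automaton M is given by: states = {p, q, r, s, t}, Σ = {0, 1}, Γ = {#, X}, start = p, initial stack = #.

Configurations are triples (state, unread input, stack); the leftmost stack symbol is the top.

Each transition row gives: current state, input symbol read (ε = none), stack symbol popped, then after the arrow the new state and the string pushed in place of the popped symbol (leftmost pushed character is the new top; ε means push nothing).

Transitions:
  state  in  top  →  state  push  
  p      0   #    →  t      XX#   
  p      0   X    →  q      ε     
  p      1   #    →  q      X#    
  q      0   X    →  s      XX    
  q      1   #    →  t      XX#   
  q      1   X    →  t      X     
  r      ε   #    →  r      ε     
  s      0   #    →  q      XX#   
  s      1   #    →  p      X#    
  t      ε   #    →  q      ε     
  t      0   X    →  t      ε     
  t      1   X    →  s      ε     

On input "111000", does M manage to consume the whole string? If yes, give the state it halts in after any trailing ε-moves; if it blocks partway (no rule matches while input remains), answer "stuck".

(p, 111000, #) ⊢ (q, 11000, X#) ⊢ (t, 1000, X#) ⊢ (s, 000, #) ⊢ (q, 00, XX#) ⊢ (s, 0, XXX#)
No transition for (s, 0, top X); M blocks with input 0 remaining.

stuck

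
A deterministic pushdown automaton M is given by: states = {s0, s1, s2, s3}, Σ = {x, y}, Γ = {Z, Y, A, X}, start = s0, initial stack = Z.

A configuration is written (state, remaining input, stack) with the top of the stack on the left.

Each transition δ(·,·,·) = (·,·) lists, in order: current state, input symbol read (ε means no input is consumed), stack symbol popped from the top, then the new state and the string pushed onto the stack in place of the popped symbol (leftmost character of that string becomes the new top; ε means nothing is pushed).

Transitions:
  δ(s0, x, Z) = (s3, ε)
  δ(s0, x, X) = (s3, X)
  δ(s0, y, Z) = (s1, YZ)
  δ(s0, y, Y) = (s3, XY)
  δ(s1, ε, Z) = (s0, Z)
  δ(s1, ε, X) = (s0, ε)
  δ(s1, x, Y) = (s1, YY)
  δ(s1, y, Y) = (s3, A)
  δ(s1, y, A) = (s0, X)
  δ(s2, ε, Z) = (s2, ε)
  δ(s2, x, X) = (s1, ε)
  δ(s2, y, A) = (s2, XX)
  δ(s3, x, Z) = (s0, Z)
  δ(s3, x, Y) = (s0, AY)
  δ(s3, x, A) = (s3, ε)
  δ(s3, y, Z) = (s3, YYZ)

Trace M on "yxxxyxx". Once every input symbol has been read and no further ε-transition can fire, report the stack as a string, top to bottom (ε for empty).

(s0, yxxxyxx, Z)
  read y, top Z: go to s1, push YZ → (s1, xxxyxx, YZ)
  read x, top Y: go to s1, push YY → (s1, xxyxx, YYZ)
  read x, top Y: go to s1, push YY → (s1, xyxx, YYYZ)
  read x, top Y: go to s1, push YY → (s1, yxx, YYYYZ)
  read y, top Y: go to s3, push A → (s3, xx, AYYYZ)
  read x, top A: go to s3, push ε → (s3, x, YYYZ)
  read x, top Y: go to s0, push AY → (s0, ε, AYYYZ)
All input consumed in state s0 with stack AYYYZ.

AYYYZ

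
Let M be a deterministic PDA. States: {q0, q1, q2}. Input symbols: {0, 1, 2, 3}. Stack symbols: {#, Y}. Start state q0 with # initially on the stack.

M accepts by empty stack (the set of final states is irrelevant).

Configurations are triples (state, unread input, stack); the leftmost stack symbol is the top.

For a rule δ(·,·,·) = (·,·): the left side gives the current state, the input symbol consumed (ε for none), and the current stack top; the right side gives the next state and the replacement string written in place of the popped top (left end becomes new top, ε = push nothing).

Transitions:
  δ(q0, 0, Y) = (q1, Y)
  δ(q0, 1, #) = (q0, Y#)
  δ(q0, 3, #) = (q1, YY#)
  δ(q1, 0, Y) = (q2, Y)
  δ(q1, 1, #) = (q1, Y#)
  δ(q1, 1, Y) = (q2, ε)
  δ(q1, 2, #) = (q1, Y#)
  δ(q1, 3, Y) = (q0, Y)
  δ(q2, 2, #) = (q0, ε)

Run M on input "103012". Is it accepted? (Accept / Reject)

(q0, 103012, #)
  read 1, top #: go to q0, push Y# → (q0, 03012, Y#)
  read 0, top Y: go to q1, push Y → (q1, 3012, Y#)
  read 3, top Y: go to q0, push Y → (q0, 012, Y#)
  read 0, top Y: go to q1, push Y → (q1, 12, Y#)
  read 1, top Y: go to q2, push ε → (q2, 2, #)
  read 2, top #: go to q0, push ε → (q0, ε, ε)
All input consumed and the stack is empty.

Accept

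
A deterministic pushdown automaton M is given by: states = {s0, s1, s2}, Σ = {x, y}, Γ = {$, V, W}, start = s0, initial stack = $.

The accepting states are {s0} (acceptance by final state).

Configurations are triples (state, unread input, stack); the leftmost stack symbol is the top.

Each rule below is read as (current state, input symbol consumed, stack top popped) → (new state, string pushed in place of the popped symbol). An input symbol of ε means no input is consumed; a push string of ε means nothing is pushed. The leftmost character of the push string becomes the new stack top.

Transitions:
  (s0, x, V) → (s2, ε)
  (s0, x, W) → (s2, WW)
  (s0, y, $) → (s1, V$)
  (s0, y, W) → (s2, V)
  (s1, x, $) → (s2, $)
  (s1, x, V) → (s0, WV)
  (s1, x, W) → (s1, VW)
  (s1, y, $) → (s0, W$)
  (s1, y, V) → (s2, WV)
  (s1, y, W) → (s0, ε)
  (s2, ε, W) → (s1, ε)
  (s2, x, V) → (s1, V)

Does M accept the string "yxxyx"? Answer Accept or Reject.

Reject

(s0, yxxyx, $)
  read y, top $: go to s1, push V$ → (s1, xxyx, V$)
  read x, top V: go to s0, push WV → (s0, xyx, WV$)
  read x, top W: go to s2, push WW → (s2, yx, WWV$)
  ε-move, top W: go to s1, push ε → (s1, yx, WV$)
  read y, top W: go to s0, push ε → (s0, x, V$)
  read x, top V: go to s2, push ε → (s2, ε, $)
All input consumed; state s2 ∉ F and no further ε-move applies.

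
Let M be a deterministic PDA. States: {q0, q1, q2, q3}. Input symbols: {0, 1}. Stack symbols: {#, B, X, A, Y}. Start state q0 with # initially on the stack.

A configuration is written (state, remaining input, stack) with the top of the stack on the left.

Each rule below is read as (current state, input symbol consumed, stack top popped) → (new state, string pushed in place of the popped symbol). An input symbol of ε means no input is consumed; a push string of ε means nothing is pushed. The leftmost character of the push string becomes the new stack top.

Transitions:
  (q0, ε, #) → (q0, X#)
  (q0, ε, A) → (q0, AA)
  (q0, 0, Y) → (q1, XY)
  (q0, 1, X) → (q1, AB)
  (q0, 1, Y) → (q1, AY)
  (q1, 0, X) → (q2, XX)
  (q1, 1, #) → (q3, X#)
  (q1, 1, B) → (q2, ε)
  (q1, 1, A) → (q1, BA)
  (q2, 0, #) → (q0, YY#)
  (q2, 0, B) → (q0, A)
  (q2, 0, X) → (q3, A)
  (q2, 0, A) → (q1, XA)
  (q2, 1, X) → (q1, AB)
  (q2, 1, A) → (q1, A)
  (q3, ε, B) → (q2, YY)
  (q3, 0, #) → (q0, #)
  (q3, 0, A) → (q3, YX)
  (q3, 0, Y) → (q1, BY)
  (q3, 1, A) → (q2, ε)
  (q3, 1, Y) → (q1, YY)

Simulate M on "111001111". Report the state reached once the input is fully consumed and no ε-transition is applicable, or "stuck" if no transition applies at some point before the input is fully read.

(q0, 111001111, #)
  ε-move, top #: go to q0, push X# → (q0, 111001111, X#)
  read 1, top X: go to q1, push AB → (q1, 11001111, AB#)
  read 1, top A: go to q1, push BA → (q1, 1001111, BAB#)
  read 1, top B: go to q2, push ε → (q2, 001111, AB#)
  read 0, top A: go to q1, push XA → (q1, 01111, XAB#)
  read 0, top X: go to q2, push XX → (q2, 1111, XXAB#)
  read 1, top X: go to q1, push AB → (q1, 111, ABXAB#)
  read 1, top A: go to q1, push BA → (q1, 11, BABXAB#)
  read 1, top B: go to q2, push ε → (q2, 1, ABXAB#)
  read 1, top A: go to q1, push A → (q1, ε, ABXAB#)
All input consumed; M is in state q1.

q1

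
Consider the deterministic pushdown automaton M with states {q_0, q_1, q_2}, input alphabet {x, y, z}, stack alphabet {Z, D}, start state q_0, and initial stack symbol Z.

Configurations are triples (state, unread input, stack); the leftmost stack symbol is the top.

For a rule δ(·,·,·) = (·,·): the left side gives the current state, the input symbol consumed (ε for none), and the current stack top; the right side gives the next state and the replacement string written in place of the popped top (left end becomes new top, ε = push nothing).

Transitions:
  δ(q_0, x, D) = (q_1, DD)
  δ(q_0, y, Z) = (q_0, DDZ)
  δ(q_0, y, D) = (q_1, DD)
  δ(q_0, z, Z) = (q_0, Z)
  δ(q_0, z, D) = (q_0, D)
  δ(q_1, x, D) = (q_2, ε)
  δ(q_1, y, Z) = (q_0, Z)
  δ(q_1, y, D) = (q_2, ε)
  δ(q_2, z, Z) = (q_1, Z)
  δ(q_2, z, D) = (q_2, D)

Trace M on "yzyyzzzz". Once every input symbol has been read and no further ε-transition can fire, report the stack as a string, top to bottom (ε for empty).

(q_0, yzyyzzzz, Z)
  read y, top Z: go to q_0, push DDZ → (q_0, zyyzzzz, DDZ)
  read z, top D: go to q_0, push D → (q_0, yyzzzz, DDZ)
  read y, top D: go to q_1, push DD → (q_1, yzzzz, DDDZ)
  read y, top D: go to q_2, push ε → (q_2, zzzz, DDZ)
  read z, top D: go to q_2, push D → (q_2, zzz, DDZ)
  read z, top D: go to q_2, push D → (q_2, zz, DDZ)
  read z, top D: go to q_2, push D → (q_2, z, DDZ)
  read z, top D: go to q_2, push D → (q_2, ε, DDZ)
All input consumed in state q_2 with stack DDZ.

DDZ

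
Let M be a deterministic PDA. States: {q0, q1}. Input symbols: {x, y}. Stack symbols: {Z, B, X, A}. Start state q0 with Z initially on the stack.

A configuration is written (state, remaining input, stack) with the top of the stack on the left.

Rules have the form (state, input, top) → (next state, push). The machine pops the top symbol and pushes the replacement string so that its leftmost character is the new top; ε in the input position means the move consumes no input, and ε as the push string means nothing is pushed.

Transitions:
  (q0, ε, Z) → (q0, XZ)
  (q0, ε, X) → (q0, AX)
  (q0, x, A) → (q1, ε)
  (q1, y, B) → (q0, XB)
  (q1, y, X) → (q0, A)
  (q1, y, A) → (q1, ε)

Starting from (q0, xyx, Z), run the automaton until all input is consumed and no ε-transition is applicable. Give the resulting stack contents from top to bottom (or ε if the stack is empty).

(q0, xyx, Z)
  ε-move, top Z: go to q0, push XZ → (q0, xyx, XZ)
  ε-move, top X: go to q0, push AX → (q0, xyx, AXZ)
  read x, top A: go to q1, push ε → (q1, yx, XZ)
  read y, top X: go to q0, push A → (q0, x, AZ)
  read x, top A: go to q1, push ε → (q1, ε, Z)
All input consumed in state q1 with stack Z.

Z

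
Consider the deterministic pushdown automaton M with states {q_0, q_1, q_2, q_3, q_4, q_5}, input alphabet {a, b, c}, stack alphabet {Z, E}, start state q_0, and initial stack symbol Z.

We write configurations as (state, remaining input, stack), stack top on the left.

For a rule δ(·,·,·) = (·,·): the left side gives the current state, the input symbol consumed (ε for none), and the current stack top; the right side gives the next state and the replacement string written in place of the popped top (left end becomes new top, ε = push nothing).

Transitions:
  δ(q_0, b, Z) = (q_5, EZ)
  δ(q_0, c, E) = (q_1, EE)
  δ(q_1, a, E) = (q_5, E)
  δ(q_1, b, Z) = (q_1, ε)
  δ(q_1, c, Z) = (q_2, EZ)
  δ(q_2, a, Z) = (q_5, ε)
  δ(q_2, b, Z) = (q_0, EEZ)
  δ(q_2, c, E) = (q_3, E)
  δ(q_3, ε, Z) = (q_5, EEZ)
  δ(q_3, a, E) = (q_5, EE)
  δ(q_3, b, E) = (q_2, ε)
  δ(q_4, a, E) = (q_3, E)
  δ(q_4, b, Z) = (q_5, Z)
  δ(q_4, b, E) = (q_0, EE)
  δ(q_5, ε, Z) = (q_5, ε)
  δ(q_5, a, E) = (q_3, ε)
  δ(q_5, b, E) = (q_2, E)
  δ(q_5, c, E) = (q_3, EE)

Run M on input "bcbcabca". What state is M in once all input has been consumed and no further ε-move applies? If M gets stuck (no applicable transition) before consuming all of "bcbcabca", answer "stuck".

(q_0, bcbcabca, Z)
  read b, top Z: go to q_5, push EZ → (q_5, cbcabca, EZ)
  read c, top E: go to q_3, push EE → (q_3, bcabca, EEZ)
  read b, top E: go to q_2, push ε → (q_2, cabca, EZ)
  read c, top E: go to q_3, push E → (q_3, abca, EZ)
  read a, top E: go to q_5, push EE → (q_5, bca, EEZ)
  read b, top E: go to q_2, push E → (q_2, ca, EEZ)
  read c, top E: go to q_3, push E → (q_3, a, EEZ)
  read a, top E: go to q_5, push EE → (q_5, ε, EEEZ)
All input consumed; M is in state q_5.

q_5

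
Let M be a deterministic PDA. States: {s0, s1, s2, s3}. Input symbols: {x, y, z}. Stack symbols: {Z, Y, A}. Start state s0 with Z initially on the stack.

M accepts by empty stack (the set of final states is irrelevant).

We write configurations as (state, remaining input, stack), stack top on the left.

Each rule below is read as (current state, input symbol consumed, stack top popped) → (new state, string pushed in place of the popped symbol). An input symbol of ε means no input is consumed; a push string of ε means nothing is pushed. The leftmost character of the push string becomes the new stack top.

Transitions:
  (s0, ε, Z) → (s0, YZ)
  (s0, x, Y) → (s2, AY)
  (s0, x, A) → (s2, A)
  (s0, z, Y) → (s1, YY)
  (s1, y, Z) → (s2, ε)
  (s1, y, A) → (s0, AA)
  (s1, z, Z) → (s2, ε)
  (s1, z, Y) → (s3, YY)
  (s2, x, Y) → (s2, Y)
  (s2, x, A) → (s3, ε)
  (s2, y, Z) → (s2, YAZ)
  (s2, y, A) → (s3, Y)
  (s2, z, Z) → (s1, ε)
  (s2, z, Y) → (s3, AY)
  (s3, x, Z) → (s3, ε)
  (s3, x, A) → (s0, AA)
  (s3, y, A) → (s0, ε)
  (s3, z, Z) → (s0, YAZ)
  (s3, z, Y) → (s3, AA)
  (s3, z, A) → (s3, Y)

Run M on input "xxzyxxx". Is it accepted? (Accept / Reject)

(s0, xxzyxxx, Z)
  ε-move, top Z: go to s0, push YZ → (s0, xxzyxxx, YZ)
  read x, top Y: go to s2, push AY → (s2, xzyxxx, AYZ)
  read x, top A: go to s3, push ε → (s3, zyxxx, YZ)
  read z, top Y: go to s3, push AA → (s3, yxxx, AAZ)
  read y, top A: go to s0, push ε → (s0, xxx, AZ)
  read x, top A: go to s2, push A → (s2, xx, AZ)
  read x, top A: go to s3, push ε → (s3, x, Z)
  read x, top Z: go to s3, push ε → (s3, ε, ε)
All input consumed and the stack is empty.

Accept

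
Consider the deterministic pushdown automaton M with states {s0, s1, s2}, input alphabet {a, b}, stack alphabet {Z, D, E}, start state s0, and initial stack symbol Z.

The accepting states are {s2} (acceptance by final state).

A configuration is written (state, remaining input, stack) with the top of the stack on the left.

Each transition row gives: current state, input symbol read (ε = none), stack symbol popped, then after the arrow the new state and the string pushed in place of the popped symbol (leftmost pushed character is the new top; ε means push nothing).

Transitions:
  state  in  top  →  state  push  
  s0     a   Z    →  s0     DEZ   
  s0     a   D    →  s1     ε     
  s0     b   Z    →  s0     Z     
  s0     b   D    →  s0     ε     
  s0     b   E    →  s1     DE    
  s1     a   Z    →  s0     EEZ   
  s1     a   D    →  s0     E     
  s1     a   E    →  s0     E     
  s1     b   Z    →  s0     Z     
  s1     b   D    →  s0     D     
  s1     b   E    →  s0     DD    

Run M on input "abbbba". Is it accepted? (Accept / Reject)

Reject

(s0, abbbba, Z)
  read a, top Z: go to s0, push DEZ → (s0, bbbba, DEZ)
  read b, top D: go to s0, push ε → (s0, bbba, EZ)
  read b, top E: go to s1, push DE → (s1, bba, DEZ)
  read b, top D: go to s0, push D → (s0, ba, DEZ)
  read b, top D: go to s0, push ε → (s0, a, EZ)
No transition applies at (s0, a, EZ); input not fully consumed.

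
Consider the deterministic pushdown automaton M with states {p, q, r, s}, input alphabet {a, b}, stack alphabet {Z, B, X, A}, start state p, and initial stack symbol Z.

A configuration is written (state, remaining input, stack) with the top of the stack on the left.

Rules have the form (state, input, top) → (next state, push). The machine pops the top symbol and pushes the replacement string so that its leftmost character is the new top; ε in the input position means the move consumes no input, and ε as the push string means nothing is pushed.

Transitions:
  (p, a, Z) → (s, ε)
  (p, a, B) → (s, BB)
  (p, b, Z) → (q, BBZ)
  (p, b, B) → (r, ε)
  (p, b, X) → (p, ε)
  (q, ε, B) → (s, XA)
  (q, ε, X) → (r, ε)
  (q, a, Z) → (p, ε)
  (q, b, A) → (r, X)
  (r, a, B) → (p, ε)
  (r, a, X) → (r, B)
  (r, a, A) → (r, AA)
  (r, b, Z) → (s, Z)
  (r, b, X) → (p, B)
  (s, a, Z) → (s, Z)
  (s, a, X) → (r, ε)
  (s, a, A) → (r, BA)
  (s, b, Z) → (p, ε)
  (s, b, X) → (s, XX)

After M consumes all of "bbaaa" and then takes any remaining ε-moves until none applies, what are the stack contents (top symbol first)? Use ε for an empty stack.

(p, bbaaa, Z) ⊢ (q, baaa, BBZ) ⊢ (s, baaa, XABZ) ⊢ (s, aaa, XXABZ) ⊢ (r, aa, XABZ) ⊢ (r, a, BABZ) ⊢ (p, ε, ABZ)
All input consumed in state p with stack ABZ.

ABZ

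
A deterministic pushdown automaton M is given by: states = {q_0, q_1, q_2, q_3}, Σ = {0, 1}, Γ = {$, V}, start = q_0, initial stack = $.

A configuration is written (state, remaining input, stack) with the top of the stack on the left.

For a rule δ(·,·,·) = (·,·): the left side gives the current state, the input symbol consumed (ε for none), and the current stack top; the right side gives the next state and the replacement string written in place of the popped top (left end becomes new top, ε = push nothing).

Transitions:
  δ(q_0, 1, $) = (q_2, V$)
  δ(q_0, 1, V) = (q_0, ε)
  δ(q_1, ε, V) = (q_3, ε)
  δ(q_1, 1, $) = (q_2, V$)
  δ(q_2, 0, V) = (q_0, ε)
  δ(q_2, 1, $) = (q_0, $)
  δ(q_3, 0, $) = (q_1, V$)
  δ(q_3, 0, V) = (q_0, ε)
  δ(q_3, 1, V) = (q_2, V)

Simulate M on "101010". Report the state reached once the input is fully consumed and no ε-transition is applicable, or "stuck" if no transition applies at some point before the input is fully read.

q_0

(q_0, 101010, $)
  read 1, top $: go to q_2, push V$ → (q_2, 01010, V$)
  read 0, top V: go to q_0, push ε → (q_0, 1010, $)
  read 1, top $: go to q_2, push V$ → (q_2, 010, V$)
  read 0, top V: go to q_0, push ε → (q_0, 10, $)
  read 1, top $: go to q_2, push V$ → (q_2, 0, V$)
  read 0, top V: go to q_0, push ε → (q_0, ε, $)
All input consumed; M is in state q_0.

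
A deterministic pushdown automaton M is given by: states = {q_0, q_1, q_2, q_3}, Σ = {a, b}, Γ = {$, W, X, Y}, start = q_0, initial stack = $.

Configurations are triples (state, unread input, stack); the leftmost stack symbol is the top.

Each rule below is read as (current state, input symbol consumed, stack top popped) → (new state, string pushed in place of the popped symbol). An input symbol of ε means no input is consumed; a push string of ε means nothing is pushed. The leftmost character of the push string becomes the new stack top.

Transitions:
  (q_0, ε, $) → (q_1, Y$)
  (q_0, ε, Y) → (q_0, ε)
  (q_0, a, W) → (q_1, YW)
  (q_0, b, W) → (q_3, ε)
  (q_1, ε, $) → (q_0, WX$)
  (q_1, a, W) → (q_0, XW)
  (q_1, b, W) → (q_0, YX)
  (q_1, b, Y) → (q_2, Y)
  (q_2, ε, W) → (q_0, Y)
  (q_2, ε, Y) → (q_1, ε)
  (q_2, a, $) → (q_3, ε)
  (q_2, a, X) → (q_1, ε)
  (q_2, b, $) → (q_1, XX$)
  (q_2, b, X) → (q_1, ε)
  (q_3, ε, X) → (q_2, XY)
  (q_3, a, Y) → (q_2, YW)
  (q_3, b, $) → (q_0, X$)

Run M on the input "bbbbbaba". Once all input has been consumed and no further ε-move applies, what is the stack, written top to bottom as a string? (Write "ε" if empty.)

YWX$

(q_0, bbbbbaba, $) ⊢ (q_1, bbbbbaba, Y$) ⊢ (q_2, bbbbaba, Y$) ⊢ (q_1, bbbbaba, $) ⊢ (q_0, bbbbaba, WX$) ⊢ (q_3, bbbaba, X$) ⊢ (q_2, bbbaba, XY$) ⊢ (q_1, bbaba, Y$) ⊢ (q_2, baba, Y$) ⊢ (q_1, baba, $) ⊢ (q_0, baba, WX$) ⊢ (q_3, aba, X$) ⊢ (q_2, aba, XY$) ⊢ (q_1, ba, Y$) ⊢ (q_2, a, Y$) ⊢ (q_1, a, $) ⊢ (q_0, a, WX$) ⊢ (q_1, ε, YWX$)
All input consumed in state q_1 with stack YWX$.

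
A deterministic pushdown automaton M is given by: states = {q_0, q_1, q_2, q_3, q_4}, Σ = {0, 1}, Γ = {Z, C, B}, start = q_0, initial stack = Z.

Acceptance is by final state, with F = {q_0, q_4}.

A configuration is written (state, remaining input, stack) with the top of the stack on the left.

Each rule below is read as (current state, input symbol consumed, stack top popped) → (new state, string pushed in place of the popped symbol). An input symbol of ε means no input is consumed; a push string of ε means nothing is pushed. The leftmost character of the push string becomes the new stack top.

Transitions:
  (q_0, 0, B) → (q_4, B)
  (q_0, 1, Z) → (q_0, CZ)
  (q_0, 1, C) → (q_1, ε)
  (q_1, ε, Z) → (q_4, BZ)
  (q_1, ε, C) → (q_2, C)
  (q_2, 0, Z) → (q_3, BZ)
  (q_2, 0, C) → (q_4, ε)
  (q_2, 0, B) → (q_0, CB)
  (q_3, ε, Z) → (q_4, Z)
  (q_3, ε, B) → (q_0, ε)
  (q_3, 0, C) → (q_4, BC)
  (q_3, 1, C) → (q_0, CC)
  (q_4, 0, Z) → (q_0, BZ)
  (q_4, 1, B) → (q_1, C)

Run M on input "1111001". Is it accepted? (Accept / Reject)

(q_0, 1111001, Z)
  read 1, top Z: go to q_0, push CZ → (q_0, 111001, CZ)
  read 1, top C: go to q_1, push ε → (q_1, 11001, Z)
  ε-move, top Z: go to q_4, push BZ → (q_4, 11001, BZ)
  read 1, top B: go to q_1, push C → (q_1, 1001, CZ)
  ε-move, top C: go to q_2, push C → (q_2, 1001, CZ)
No transition applies at (q_2, 1001, CZ); input not fully consumed.

Reject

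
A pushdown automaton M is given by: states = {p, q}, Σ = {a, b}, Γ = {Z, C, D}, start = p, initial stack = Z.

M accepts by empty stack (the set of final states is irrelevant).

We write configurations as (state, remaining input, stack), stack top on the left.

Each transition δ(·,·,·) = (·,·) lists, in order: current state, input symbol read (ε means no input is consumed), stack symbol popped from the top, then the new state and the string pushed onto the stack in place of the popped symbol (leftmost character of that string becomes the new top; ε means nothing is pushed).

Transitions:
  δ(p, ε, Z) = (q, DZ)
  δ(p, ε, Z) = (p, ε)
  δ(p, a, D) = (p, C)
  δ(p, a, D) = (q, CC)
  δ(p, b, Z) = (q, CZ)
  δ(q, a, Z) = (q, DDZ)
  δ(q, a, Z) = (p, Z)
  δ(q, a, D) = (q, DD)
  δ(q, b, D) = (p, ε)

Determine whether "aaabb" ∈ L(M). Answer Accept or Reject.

No computation consumes all input and empties the stack.

Reject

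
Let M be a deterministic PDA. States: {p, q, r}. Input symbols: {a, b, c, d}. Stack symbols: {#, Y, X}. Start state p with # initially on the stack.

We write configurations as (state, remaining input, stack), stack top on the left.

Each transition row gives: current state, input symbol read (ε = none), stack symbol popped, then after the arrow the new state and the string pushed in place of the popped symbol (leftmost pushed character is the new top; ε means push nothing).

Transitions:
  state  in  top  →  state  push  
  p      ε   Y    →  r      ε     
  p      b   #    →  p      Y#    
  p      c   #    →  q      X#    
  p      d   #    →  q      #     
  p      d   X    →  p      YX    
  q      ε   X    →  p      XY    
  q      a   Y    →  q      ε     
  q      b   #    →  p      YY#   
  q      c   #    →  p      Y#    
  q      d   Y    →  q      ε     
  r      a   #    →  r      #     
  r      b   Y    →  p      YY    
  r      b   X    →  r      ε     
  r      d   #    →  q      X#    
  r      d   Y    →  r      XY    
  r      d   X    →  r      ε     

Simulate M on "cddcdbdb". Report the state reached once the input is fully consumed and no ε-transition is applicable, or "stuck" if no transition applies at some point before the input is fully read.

(p, cddcdbdb, #)
  read c, top #: go to q, push X# → (q, ddcdbdb, X#)
  ε-move, top X: go to p, push XY → (p, ddcdbdb, XY#)
  read d, top X: go to p, push YX → (p, dcdbdb, YXY#)
  ε-move, top Y: go to r, push ε → (r, dcdbdb, XY#)
  read d, top X: go to r, push ε → (r, cdbdb, Y#)
No transition for (r, c, top Y); M blocks with input cdbdb remaining.

stuck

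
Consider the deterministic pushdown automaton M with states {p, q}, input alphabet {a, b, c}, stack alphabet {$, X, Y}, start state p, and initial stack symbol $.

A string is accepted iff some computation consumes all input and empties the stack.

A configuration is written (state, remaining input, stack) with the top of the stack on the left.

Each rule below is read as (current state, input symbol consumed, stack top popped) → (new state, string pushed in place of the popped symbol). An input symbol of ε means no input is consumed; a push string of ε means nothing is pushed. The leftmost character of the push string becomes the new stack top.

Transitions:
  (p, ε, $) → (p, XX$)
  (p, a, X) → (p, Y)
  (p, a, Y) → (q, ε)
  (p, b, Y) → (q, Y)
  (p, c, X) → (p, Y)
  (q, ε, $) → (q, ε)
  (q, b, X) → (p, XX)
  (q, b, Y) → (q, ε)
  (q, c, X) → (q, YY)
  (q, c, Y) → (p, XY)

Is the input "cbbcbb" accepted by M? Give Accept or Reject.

(p, cbbcbb, $) ⊢ (p, cbbcbb, XX$) ⊢ (p, bbcbb, YX$) ⊢ (q, bcbb, YX$) ⊢ (q, cbb, X$) ⊢ (q, bb, YY$) ⊢ (q, b, Y$) ⊢ (q, ε, $) ⊢ (q, ε, ε)
All input consumed and the stack is empty.

Accept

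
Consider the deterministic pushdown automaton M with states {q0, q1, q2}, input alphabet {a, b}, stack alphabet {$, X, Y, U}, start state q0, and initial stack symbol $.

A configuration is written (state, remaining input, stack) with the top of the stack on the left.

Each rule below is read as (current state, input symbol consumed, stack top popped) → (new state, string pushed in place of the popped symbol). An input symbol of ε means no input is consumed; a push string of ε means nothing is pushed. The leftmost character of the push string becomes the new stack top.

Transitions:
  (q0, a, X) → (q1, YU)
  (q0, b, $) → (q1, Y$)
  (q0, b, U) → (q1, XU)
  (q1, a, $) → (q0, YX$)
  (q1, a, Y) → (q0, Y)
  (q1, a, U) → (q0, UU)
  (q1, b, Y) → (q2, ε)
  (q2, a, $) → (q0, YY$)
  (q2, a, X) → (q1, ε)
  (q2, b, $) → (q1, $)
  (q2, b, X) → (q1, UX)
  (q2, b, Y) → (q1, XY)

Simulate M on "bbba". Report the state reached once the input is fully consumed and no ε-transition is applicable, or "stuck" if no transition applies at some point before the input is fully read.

q0

(q0, bbba, $)
  read b, top $: go to q1, push Y$ → (q1, bba, Y$)
  read b, top Y: go to q2, push ε → (q2, ba, $)
  read b, top $: go to q1, push $ → (q1, a, $)
  read a, top $: go to q0, push YX$ → (q0, ε, YX$)
All input consumed; M is in state q0.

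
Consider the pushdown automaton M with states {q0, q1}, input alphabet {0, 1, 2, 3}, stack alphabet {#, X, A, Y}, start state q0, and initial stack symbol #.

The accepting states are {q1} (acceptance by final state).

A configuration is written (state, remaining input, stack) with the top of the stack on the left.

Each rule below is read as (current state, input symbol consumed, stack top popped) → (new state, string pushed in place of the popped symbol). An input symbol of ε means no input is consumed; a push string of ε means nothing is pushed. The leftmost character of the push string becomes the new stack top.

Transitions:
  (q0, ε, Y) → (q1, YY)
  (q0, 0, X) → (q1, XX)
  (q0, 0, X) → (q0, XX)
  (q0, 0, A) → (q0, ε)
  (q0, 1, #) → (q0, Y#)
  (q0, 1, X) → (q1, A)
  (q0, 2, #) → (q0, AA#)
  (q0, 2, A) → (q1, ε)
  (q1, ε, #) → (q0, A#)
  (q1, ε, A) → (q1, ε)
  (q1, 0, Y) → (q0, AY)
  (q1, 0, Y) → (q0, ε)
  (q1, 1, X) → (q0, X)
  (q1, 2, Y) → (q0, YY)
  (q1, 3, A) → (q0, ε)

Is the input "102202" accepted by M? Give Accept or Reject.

One accepting computation: (q0, 102202, #) ⊢ (q0, 02202, Y#) ⊢ (q1, 02202, YY#) ⊢ (q0, 2202, AYY#) ⊢ (q1, 202, YY#) ⊢ (q0, 02, YYY#) ⊢ (q1, 02, YYYY#) ⊢ (q0, 2, AYYYY#) ⊢ (q1, ε, YYYY#)
All input consumed and state q1 ∈ F.

Accept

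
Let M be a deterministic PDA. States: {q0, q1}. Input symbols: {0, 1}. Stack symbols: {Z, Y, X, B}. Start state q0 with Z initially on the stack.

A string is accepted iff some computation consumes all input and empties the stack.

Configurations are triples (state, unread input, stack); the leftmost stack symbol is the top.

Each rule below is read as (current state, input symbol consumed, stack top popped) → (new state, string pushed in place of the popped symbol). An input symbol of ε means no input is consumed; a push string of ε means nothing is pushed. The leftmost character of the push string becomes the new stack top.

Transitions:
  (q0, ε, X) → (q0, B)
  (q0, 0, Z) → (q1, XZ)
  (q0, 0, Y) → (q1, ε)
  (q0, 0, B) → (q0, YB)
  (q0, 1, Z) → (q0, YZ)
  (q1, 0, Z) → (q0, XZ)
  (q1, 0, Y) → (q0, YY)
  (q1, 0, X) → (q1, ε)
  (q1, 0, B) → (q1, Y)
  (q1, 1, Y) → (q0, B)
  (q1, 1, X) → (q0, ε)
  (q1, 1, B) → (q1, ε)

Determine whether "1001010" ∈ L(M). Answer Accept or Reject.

Reject

(q0, 1001010, Z) ⊢ (q0, 001010, YZ) ⊢ (q1, 01010, Z) ⊢ (q0, 1010, XZ) ⊢ (q0, 1010, BZ)
No transition applies at (q0, 1010, BZ); input not fully consumed.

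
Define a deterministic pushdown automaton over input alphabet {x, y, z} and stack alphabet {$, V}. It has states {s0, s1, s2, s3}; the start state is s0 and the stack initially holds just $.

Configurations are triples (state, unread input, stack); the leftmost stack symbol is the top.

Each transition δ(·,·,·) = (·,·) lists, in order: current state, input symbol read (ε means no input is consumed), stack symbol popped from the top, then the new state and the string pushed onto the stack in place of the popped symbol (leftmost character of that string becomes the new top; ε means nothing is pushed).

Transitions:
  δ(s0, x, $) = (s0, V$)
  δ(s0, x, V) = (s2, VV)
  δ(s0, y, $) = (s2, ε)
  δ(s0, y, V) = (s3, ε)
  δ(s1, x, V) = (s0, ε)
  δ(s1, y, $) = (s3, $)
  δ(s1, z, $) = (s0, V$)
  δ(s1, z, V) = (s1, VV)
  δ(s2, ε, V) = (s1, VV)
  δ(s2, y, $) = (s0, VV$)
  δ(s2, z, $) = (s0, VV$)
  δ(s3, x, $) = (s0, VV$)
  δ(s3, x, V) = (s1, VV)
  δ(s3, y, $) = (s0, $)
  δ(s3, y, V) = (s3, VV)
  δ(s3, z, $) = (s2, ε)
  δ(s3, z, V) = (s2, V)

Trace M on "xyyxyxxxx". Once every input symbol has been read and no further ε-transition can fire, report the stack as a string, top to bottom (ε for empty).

(s0, xyyxyxxxx, $) ⊢ (s0, yyxyxxxx, V$) ⊢ (s3, yxyxxxx, $) ⊢ (s0, xyxxxx, $) ⊢ (s0, yxxxx, V$) ⊢ (s3, xxxx, $) ⊢ (s0, xxx, VV$) ⊢ (s2, xx, VVV$) ⊢ (s1, xx, VVVV$) ⊢ (s0, x, VVV$) ⊢ (s2, ε, VVVV$) ⊢ (s1, ε, VVVVV$)
All input consumed in state s1 with stack VVVVV$.

VVVVV$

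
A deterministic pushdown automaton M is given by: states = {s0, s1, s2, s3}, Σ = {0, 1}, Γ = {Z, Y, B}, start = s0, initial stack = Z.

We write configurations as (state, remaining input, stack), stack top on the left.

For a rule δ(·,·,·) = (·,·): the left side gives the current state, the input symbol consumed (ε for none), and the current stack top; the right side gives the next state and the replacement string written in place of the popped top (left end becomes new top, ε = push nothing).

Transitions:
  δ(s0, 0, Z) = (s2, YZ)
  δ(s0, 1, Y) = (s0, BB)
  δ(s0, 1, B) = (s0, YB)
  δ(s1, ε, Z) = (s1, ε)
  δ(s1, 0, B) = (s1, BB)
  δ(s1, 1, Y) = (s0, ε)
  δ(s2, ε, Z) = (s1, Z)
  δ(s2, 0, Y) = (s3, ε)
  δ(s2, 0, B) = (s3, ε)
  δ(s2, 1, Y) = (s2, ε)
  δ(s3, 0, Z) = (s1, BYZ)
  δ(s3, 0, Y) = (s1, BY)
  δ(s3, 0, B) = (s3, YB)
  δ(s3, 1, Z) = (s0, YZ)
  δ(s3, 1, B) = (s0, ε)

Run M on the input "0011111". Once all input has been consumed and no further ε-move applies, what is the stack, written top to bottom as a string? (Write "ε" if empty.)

(s0, 0011111, Z)
  read 0, top Z: go to s2, push YZ → (s2, 011111, YZ)
  read 0, top Y: go to s3, push ε → (s3, 11111, Z)
  read 1, top Z: go to s0, push YZ → (s0, 1111, YZ)
  read 1, top Y: go to s0, push BB → (s0, 111, BBZ)
  read 1, top B: go to s0, push YB → (s0, 11, YBBZ)
  read 1, top Y: go to s0, push BB → (s0, 1, BBBBZ)
  read 1, top B: go to s0, push YB → (s0, ε, YBBBBZ)
All input consumed in state s0 with stack YBBBBZ.

YBBBBZ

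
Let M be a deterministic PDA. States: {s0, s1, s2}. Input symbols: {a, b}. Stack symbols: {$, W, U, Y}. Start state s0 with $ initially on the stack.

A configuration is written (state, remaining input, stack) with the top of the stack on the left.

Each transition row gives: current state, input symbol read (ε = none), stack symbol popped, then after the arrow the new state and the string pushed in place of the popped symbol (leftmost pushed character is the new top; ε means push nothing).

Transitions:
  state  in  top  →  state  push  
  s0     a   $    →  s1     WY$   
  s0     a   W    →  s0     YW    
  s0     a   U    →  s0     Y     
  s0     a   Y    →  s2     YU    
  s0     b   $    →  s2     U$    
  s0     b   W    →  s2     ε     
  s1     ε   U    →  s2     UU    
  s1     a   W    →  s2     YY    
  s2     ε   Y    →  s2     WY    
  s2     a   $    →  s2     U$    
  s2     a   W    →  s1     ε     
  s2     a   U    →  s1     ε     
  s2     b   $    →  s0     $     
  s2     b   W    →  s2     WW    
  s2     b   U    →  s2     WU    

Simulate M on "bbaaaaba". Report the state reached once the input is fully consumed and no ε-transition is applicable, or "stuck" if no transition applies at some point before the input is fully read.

(s0, bbaaaaba, $) ⊢ (s2, baaaaba, U$) ⊢ (s2, aaaaba, WU$) ⊢ (s1, aaaba, U$) ⊢ (s2, aaaba, UU$) ⊢ (s1, aaba, U$) ⊢ (s2, aaba, UU$) ⊢ (s1, aba, U$) ⊢ (s2, aba, UU$) ⊢ (s1, ba, U$) ⊢ (s2, ba, UU$) ⊢ (s2, a, WUU$) ⊢ (s1, ε, UU$) ⊢ (s2, ε, UUU$)
All input consumed; M is in state s2.

s2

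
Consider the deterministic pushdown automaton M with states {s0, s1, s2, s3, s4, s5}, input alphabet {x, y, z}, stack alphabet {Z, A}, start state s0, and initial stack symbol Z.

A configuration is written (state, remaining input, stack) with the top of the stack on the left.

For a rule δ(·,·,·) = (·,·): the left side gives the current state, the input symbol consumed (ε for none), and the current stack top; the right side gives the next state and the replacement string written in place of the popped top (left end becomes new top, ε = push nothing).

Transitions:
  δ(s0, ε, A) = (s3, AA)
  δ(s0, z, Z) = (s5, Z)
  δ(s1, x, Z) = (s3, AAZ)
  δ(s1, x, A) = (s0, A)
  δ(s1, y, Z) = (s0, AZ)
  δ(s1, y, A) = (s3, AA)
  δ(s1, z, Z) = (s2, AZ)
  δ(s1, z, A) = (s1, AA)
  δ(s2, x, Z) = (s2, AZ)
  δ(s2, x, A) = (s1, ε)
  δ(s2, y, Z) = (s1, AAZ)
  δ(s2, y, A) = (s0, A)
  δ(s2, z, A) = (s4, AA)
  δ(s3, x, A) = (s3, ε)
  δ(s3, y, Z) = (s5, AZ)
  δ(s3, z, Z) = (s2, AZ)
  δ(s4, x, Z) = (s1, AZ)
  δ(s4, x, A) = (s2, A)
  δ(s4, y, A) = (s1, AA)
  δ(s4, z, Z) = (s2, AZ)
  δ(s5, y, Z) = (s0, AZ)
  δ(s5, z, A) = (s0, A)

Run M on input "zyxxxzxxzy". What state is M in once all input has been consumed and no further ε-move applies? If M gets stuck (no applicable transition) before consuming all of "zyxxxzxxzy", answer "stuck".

(s0, zyxxxzxxzy, Z) ⊢ (s5, yxxxzxxzy, Z) ⊢ (s0, xxxzxxzy, AZ) ⊢ (s3, xxxzxxzy, AAZ) ⊢ (s3, xxzxxzy, AZ) ⊢ (s3, xzxxzy, Z)
No transition for (s3, x, top Z); M blocks with input xzxxzy remaining.

stuck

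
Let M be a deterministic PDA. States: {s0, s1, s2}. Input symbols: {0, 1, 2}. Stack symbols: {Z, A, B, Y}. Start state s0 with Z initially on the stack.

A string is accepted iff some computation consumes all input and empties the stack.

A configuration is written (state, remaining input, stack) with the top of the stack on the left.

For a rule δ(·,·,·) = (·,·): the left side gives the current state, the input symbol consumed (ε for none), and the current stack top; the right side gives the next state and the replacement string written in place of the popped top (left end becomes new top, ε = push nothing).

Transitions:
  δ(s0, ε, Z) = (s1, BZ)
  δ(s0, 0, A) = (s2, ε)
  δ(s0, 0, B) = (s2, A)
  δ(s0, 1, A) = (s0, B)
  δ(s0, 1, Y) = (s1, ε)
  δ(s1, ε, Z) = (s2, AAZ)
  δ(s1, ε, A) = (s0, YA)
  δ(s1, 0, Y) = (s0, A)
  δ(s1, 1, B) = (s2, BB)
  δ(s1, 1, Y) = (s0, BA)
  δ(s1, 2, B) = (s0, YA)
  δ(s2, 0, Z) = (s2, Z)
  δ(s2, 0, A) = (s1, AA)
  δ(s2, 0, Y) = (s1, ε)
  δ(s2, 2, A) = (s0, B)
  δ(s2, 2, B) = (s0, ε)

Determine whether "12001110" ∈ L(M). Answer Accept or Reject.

(s0, 12001110, Z) ⊢ (s1, 12001110, BZ) ⊢ (s2, 2001110, BBZ) ⊢ (s0, 001110, BZ) ⊢ (s2, 01110, AZ) ⊢ (s1, 1110, AAZ) ⊢ (s0, 1110, YAAZ) ⊢ (s1, 110, AAZ) ⊢ (s0, 110, YAAZ) ⊢ (s1, 10, AAZ) ⊢ (s0, 10, YAAZ) ⊢ (s1, 0, AAZ) ⊢ (s0, 0, YAAZ)
No transition applies at (s0, 0, YAAZ); input not fully consumed.

Reject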